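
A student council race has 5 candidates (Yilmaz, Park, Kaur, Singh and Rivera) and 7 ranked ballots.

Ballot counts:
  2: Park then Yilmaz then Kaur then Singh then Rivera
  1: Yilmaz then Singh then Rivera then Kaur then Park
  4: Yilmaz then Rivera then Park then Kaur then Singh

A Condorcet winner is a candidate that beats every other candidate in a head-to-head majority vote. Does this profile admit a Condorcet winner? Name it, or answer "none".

Yilmaz

Pairwise majorities:
Yilmaz vs Park: Yilmaz, 5–2.
Yilmaz vs Kaur: Yilmaz preferred on 2+1+4 = 7 ballots; Yilmaz wins 7–0.
Yilmaz vs Singh: Yilmaz is ranked higher on 2+1+4 = 7 ballots, Singh on 0. Yilmaz wins 7–0.
Yilmaz vs Rivera: 7 to 0, Yilmaz.
Park vs Kaur: Park preferred on 2+4 = 6 ballots; Park wins 6–1.
Park–Singh: Park 6–1.
Park vs Rivera: 2 to 5, Rivera.
Kaur vs Singh: 6 to 1, Kaur.
Kaur vs Rivera: 2 for Kaur, 5 for Rivera — Rivera by 5–2.
Singh vs Rivera: Singh is ranked higher on 2+1 = 3 ballots, Rivera on 4. Rivera wins 4–3.
Yilmaz beats each of Park, Kaur, Singh, Rivera — Yilmaz is the Condorcet winner.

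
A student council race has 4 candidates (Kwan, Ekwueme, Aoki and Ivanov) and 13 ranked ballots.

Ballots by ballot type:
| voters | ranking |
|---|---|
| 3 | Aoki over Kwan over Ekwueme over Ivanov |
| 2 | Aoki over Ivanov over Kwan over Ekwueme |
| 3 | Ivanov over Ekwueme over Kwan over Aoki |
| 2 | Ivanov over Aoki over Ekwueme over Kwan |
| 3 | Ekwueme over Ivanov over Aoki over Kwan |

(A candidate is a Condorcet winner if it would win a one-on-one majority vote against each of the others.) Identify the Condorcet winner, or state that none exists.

Check each pair by majority over 13 ballots:
Kwan vs Ekwueme: Kwan is ranked higher on 3+2 = 5 ballots, Ekwueme on 8. Ekwueme wins 8–5.
Kwan vs Aoki: 3 for Kwan, 10 for Aoki — Aoki by 10–3.
Kwan vs Ivanov: 3 to 10, Ivanov.
Ekwueme vs Aoki: 3+3 = 6 for Ekwueme, 7 for Aoki — Aoki by 7–6.
Ekwueme vs Ivanov: Ivanov wins 7–6.
Aoki vs Ivanov: 3+2 = 5 for Aoki, 8 for Ivanov — Ivanov by 8–5.
Ivanov beats each of Kwan, Ekwueme, Aoki — Ivanov is the Condorcet winner.

Ivanov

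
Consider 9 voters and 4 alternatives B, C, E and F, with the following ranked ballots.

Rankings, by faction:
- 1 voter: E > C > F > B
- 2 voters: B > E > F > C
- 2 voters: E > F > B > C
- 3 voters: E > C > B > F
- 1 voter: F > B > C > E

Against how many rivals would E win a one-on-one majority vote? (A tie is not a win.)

3

E against each rival (9 voters):
E vs B: E wins 6–3.
E vs C: E, 8–1.
E vs F: E is ranked higher on 1+2+2+3 = 8 ballots, F on 1. E wins 8–1.
E beats B, C, F — 3 pairwise wins.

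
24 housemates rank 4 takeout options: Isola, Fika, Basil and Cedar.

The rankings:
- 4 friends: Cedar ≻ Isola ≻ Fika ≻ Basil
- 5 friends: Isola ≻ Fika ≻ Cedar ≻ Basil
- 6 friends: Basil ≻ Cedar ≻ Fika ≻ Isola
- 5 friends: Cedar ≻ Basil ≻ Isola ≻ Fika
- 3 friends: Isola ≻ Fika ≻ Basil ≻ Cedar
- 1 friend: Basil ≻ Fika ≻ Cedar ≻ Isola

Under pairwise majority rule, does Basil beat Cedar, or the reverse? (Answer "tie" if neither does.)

Ballots ranking Basil above Cedar: 6 + 3 + 1 = 10.
Ballots ranking Cedar above Basil: 24 − 10 = 14.
Cedar wins the head-to-head 14–10.

Cedar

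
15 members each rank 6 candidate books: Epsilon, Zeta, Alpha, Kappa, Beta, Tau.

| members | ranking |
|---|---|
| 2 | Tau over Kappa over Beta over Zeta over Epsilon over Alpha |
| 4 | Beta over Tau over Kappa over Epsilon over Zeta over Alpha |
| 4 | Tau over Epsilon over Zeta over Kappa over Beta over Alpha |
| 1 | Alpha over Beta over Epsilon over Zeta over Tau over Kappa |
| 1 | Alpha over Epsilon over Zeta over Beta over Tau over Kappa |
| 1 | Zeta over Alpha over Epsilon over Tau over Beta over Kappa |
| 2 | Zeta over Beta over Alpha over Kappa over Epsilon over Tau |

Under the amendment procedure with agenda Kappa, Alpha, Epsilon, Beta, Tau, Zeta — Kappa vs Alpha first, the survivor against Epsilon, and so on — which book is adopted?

Round 1: Kappa vs Alpha — 10–5, Kappa advances.
Round 2: Kappa vs Epsilon — 8–7, Kappa advances.
Round 3: Kappa vs Beta — 6–9, Beta advances.
Round 4: Beta vs Tau — 8–7, Beta advances.
Round 5: Beta vs Zeta — 7–8, Zeta advances.
The agenda winner is Zeta.

Zeta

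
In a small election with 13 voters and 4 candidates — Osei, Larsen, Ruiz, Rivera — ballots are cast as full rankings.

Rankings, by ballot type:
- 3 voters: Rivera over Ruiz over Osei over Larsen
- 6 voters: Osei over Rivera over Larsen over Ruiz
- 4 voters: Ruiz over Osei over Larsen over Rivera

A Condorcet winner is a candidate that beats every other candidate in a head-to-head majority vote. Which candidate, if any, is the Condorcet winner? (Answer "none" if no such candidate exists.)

none

Head-to-head results (13 voters):
Osei vs Larsen: Osei, 13–0.
Osei vs Ruiz: Ruiz, 7–6.
Osei vs Rivera: Osei preferred on 6+4 = 10 ballots; Osei wins 10–3.
Larsen vs Ruiz: Ruiz, 7–6.
Larsen vs Rivera: Rivera, 9–4.
Ruiz vs Rivera: Ruiz is ranked higher on 4 ballots, Rivera on 9. Rivera wins 9–4.
No candidate is unbeaten: Osei loses to Ruiz; Larsen loses to Osei; Ruiz loses to Rivera; Rivera loses to Osei. In particular Osei → Rivera → Ruiz → Osei is a majority cycle — no Condorcet winner exists.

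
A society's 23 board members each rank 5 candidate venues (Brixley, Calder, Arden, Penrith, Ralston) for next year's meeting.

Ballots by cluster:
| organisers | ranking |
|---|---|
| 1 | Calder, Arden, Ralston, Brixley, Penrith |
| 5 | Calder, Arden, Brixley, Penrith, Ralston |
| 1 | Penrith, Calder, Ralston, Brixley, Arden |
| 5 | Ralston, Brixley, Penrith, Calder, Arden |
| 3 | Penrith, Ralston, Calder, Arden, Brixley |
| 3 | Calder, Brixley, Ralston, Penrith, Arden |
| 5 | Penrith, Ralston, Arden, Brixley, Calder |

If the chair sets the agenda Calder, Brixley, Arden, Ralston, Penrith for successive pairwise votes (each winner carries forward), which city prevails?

Round 1: Calder vs Brixley — 13–10, Calder advances.
Round 2: Calder vs Arden — 18–5, Calder advances.
Round 3: Calder vs Ralston — 10–13, Ralston advances.
Round 4: Ralston vs Penrith — 9–14, Penrith advances.
The agenda winner is Penrith.

Penrith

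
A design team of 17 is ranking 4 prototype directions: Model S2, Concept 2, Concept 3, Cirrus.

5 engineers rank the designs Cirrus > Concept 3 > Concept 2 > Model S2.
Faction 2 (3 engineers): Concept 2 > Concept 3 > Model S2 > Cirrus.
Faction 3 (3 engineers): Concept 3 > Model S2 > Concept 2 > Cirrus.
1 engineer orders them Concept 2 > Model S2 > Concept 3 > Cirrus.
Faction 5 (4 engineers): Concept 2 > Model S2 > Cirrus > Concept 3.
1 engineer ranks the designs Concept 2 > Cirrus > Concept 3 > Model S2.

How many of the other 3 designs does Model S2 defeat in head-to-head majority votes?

Model S2 against each rival (17 engineers):
Model S2 vs Concept 2: Model S2 preferred on 3 ballots; Concept 2 wins 14–3.
Model S2–Concept 3: Concept 3 12–5.
Model S2–Cirrus: Model S2 11–6.
Model S2 beats Cirrus; loses to Concept 2, Concept 3 — 1 pairwise win.

1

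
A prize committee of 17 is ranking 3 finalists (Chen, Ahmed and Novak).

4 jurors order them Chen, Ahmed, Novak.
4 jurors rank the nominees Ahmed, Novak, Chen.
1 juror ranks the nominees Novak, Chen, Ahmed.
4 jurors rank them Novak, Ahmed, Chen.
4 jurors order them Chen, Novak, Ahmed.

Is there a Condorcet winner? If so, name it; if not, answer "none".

Novak

Pairwise majorities:
Chen–Ahmed: Chen 9–8.
Chen vs Novak: Novak, 9–8.
Ahmed vs Novak: Novak wins 9–8.
Only Novak has no losses; Novak is the Condorcet winner.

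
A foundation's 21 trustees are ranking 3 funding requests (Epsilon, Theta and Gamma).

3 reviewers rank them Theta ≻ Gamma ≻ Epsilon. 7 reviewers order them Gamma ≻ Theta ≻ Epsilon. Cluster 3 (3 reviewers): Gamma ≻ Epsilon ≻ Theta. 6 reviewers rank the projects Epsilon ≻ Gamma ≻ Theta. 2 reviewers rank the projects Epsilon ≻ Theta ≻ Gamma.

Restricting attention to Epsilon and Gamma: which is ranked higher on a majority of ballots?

Ballots ranking Epsilon above Gamma: 6 + 2 = 8.
Ballots ranking Gamma above Epsilon: 21 − 8 = 13.
Gamma wins the head-to-head 13–8.

Gamma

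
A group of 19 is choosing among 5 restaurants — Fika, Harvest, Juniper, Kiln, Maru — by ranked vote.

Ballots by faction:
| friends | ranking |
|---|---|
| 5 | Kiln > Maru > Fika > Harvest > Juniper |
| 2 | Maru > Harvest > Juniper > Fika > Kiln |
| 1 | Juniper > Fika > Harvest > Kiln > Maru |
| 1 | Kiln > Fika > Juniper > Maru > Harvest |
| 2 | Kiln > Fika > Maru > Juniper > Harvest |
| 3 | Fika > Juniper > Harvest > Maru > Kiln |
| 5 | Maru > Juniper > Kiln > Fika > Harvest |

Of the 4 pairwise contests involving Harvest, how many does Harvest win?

Harvest against each rival (19 friends):
Harvest vs Fika: 2 to 17, Fika.
Harvest vs Juniper: 5+2 = 7 for Harvest, 12 for Juniper — Juniper by 12–7.
Harvest vs Kiln: Kiln wins 13–6.
Harvest vs Maru: 4 to 15, Maru.
Harvest beats no one; loses to Fika, Juniper, Kiln, Maru — 0 pairwise wins.

0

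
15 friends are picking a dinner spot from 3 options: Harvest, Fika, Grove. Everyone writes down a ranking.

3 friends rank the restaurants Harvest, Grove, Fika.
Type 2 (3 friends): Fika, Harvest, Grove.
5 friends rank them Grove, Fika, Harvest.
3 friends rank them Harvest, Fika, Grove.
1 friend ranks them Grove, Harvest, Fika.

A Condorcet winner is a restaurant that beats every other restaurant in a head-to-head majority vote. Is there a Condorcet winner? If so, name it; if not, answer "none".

Check each pair by majority over 15 ballots:
Harvest–Fika: Fika 8–7.
Harvest–Grove: Harvest 9–6.
Fika vs Grove: Grove, 9–6.
No restaurant is unbeaten: Harvest loses to Fika; Fika loses to Grove; Grove loses to Harvest. In particular Harvest > Grove > Fika > Harvest is a majority cycle — no Condorcet winner exists.

none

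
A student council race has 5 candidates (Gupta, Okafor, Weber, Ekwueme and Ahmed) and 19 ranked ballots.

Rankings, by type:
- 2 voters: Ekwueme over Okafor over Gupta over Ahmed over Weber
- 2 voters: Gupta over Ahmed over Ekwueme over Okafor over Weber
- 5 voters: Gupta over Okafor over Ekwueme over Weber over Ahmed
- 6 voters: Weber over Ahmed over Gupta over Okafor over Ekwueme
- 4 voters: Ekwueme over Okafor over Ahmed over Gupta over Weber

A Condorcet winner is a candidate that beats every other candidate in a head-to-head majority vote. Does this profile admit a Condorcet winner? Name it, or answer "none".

none

Pairwise majorities:
Gupta–Okafor: Gupta 13–6.
Gupta vs Weber: Gupta, 13–6.
Gupta vs Ekwueme: Gupta, 13–6.
Gupta vs Ahmed: Ahmed wins 10–9.
Okafor vs Weber: Okafor, 13–6.
Okafor vs Ekwueme: Okafor, 11–8.
Okafor–Ahmed: Okafor 11–8.
Weber vs Ekwueme: Ekwueme, 13–6.
Weber vs Ahmed: Weber, 11–8.
Ekwueme vs Ahmed: Ekwueme, 11–8.
No candidate is unbeaten: Gupta loses to Ahmed; Okafor loses to Gupta; Weber loses to Gupta; Ekwueme loses to Gupta; Ahmed loses to Okafor. In particular Gupta beats Okafor beats Ahmed beats Gupta is a majority cycle — no Condorcet winner exists.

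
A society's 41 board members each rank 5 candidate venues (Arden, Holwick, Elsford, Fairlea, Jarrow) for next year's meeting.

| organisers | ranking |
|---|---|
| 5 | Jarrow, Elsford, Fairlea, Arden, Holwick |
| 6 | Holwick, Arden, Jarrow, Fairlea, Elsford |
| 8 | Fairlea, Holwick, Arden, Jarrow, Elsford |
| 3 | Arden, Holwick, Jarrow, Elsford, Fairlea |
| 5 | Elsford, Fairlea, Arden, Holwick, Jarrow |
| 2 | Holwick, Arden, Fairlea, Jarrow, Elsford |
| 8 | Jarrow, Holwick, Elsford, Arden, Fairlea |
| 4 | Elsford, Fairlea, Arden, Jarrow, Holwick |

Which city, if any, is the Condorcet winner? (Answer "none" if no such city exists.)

Head-to-head results (41 organisers):
Arden vs Holwick: Holwick, 24–17.
Arden vs Elsford: Elsford wins 22–19.
Arden vs Fairlea: Fairlea, 22–19.
Arden vs Jarrow: Arden, 28–13.
Holwick–Elsford: Holwick 27–14.
Holwick–Fairlea: Fairlea 22–19.
Holwick vs Jarrow: Holwick wins 24–17.
Elsford vs Fairlea: Elsford wins 25–16.
Elsford–Jarrow: Jarrow 32–9.
Fairlea–Jarrow: Jarrow 22–19.
Every city loses at least once (Arden loses to Holwick; Holwick loses to Fairlea; Elsford loses to Holwick; Fairlea loses to Elsford; Jarrow loses to Arden). The majority relation contains the cycle Arden > Jarrow > Elsford > Arden, so there is no Condorcet winner.

none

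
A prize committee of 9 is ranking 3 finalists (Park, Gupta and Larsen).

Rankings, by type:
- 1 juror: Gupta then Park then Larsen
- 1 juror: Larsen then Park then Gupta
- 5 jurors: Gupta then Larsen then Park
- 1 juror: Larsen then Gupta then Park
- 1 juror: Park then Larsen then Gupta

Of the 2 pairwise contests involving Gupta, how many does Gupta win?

Gupta against each rival (9 jurors):
Gupta vs Park: Gupta, 7–2.
Gupta–Larsen: Gupta 6–3.
Gupta beats Park, Larsen — 2 pairwise wins.

2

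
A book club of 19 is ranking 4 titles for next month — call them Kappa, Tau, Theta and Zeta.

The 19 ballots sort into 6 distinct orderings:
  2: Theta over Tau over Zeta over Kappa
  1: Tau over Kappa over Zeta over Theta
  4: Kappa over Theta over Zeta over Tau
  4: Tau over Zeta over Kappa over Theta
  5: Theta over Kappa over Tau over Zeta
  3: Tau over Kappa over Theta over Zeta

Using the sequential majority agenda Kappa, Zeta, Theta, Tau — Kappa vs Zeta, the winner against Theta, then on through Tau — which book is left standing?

Round 1: Kappa vs Zeta — 13–6, Kappa advances.
Round 2: Kappa vs Theta — 12–7, Kappa advances.
Round 3: Kappa vs Tau — 9–10, Tau advances.
Tau survives the agenda.

Tau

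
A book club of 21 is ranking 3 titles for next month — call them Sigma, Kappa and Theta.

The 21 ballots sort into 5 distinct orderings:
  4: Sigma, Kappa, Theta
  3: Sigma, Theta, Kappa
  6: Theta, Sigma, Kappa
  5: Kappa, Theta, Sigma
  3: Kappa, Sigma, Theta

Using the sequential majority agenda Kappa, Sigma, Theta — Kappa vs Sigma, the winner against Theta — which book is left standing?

Round 1: Kappa vs Sigma — 8–13, Sigma advances.
Round 2: Sigma vs Theta — 10–11, Theta advances.
The agenda winner is Theta.

Theta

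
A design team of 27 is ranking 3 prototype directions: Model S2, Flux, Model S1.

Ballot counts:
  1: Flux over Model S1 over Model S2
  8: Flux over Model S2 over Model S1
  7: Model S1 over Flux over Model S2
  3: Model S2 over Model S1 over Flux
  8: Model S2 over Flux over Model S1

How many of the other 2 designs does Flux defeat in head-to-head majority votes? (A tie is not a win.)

Flux against each rival (27 engineers):
Flux vs Model S2: Flux wins 16–11.
Flux vs Model S1: Flux is ranked higher on 1+8+8 = 17 ballots, Model S1 on 10. Flux wins 17–10.
Flux beats Model S2, Model S1 — 2 pairwise wins.

2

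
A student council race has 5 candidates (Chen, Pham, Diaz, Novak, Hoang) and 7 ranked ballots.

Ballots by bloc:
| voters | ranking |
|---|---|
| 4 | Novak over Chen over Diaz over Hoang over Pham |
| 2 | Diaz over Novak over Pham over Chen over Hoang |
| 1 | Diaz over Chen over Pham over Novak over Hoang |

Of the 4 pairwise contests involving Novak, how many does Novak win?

4

Novak against each rival (7 voters):
Novak vs Chen: Novak preferred on 4+2 = 6 ballots; Novak wins 6–1.
Novak vs Pham: Novak wins 6–1.
Novak vs Diaz: 4 for Novak, 3 for Diaz — Novak by 4–3.
Novak vs Hoang: 4+2+1 = 7 for Novak, 0 for Hoang — Novak by 7–0.
Novak beats Chen, Pham, Diaz, Hoang — 4 pairwise wins.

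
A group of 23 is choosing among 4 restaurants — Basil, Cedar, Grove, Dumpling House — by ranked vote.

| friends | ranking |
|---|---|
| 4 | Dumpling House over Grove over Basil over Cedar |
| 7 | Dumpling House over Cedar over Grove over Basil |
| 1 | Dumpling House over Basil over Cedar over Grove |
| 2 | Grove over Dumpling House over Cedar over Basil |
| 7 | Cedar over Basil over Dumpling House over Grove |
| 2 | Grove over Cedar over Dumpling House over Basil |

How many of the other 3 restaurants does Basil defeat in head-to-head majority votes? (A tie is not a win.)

Basil against each rival (23 friends):
Basil vs Cedar: 5 to 18, Cedar.
Basil–Grove: Grove 15–8.
Basil vs Dumpling House: Dumpling House, 16–7.
Basil beats no one; loses to Cedar, Grove, Dumpling House — 0 pairwise wins.

0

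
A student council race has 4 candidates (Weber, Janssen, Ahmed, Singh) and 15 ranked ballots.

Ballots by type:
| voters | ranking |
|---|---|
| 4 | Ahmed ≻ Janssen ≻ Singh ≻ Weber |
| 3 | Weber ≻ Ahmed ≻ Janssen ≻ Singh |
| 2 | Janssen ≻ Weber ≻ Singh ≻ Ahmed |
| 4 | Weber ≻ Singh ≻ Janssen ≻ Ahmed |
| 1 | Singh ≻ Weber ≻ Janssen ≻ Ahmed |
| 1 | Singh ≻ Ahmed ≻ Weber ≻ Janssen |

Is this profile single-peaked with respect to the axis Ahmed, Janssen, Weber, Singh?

Axis positions: Ahmed=1, Janssen=2, Weber=3, Singh=4.
Type 1: ranking walks positions 1-2-4-3; Singh is ranked above Weber even though Weber lies between Singh and the peak Ahmed on the axis — preferences dip and rise again. Not single-peaked.
Type 2: ranking walks positions 3-1-2-4; Ahmed is ranked above Janssen even though Janssen lies between Ahmed and the peak Weber on the axis — preferences dip and rise again. Not single-peaked.
Type 3 (peak Janssen at position 2): ranking walks positions 2-3-4-1, expanding outward from the peak — single-peaked.
Type 4 (peak Weber at position 3): ranking walks positions 3-4-2-1, expanding outward from the peak — single-peaked.
Type 5 (peak Singh at position 4): ranking walks positions 4-3-2-1, expanding outward from the peak — single-peaked.
Type 6: ranking walks positions 4-1-3-2; Ahmed is ranked above Weber even though Weber lies between Ahmed and the peak Singh on the axis — preferences dip and rise again. Not single-peaked.
Type 1 violates single-peakedness, so the profile is not single-peaked on this axis.

no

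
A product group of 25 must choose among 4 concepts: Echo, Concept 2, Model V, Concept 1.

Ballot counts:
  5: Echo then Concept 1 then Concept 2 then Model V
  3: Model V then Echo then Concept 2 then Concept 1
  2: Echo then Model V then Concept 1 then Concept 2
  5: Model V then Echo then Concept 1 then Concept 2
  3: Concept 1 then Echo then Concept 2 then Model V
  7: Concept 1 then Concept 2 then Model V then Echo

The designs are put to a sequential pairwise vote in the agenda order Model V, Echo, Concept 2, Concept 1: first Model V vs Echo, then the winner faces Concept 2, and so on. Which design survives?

Round 1: Model V vs Echo — 15–10, Model V advances.
Round 2: Model V vs Concept 2 — 10–15, Concept 2 advances.
Round 3: Concept 2 vs Concept 1 — 3–22, Concept 1 advances.
Concept 1 survives the agenda.

Concept 1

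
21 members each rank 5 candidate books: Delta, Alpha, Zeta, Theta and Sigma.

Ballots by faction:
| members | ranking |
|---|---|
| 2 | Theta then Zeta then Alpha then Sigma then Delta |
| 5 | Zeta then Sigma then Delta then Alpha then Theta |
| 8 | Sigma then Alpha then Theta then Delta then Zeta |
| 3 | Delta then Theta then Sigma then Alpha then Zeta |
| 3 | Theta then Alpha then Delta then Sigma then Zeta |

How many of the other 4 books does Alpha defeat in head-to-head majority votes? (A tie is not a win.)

3

Alpha against each rival (21 members):
Alpha vs Delta: Alpha, 13–8.
Alpha vs Zeta: Alpha, 14–7.
Alpha vs Theta: Alpha wins 13–8.
Alpha vs Sigma: Alpha is ranked higher on 2+3 = 5 ballots, Sigma on 16. Sigma wins 16–5.
Alpha beats Delta, Zeta, Theta; loses to Sigma — 3 pairwise wins.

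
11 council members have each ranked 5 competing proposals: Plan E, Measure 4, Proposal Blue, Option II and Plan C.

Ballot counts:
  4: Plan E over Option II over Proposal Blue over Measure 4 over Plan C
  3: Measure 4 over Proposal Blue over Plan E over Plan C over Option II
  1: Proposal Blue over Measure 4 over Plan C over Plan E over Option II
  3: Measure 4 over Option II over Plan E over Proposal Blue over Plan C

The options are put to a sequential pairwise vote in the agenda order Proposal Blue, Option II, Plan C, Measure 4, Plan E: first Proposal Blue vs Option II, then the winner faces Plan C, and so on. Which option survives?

Round 1: Proposal Blue vs Option II — 4–7, Option II advances.
Round 2: Option II vs Plan C — 7–4, Option II advances.
Round 3: Option II vs Measure 4 — 4–7, Measure 4 advances.
Round 4: Measure 4 vs Plan E — 7–4, Measure 4 advances.
The agenda winner is Measure 4.

Measure 4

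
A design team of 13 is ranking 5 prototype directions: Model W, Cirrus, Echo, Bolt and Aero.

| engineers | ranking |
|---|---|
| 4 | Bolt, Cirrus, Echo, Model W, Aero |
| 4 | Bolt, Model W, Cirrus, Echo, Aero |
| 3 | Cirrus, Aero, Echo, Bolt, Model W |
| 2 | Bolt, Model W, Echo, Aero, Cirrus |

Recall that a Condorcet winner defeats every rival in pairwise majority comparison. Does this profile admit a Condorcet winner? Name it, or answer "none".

Bolt

Head-to-head results (13 engineers):
Model W vs Cirrus: Cirrus, 7–6.
Model W vs Echo: Echo wins 7–6.
Model W vs Bolt: Bolt, 13–0.
Model W vs Aero: Model W wins 10–3.
Cirrus–Echo: Cirrus 11–2.
Cirrus vs Bolt: Bolt, 10–3.
Cirrus vs Aero: Cirrus wins 11–2.
Echo vs Bolt: Bolt, 10–3.
Echo–Aero: Echo 10–3.
Bolt vs Aero: Bolt wins 10–3.
Bolt beats each of Model W, Cirrus, Echo, Aero — Bolt is the Condorcet winner.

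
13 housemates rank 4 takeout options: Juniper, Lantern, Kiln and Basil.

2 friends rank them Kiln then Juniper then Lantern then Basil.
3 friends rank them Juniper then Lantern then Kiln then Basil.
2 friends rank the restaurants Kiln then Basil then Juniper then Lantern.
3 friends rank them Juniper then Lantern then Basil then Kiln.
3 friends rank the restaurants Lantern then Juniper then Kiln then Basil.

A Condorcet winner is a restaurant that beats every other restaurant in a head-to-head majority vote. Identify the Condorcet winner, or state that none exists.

Head-to-head results (13 friends):
Juniper vs Lantern: Juniper preferred on 2+3+2+3 = 10 ballots; Juniper wins 10–3.
Juniper vs Kiln: 9 to 4, Juniper.
Juniper vs Basil: Juniper preferred on 2+3+3+3 = 11 ballots; Juniper wins 11–2.
Lantern vs Kiln: 3+3+3 = 9 for Lantern, 4 for Kiln — Lantern by 9–4.
Lantern vs Basil: 11 to 2, Lantern.
Kiln vs Basil: 2+3+2+3 = 10 for Kiln, 3 for Basil — Kiln by 10–3.
Juniper beats each of Lantern, Kiln, Basil — Juniper is the Condorcet winner.

Juniper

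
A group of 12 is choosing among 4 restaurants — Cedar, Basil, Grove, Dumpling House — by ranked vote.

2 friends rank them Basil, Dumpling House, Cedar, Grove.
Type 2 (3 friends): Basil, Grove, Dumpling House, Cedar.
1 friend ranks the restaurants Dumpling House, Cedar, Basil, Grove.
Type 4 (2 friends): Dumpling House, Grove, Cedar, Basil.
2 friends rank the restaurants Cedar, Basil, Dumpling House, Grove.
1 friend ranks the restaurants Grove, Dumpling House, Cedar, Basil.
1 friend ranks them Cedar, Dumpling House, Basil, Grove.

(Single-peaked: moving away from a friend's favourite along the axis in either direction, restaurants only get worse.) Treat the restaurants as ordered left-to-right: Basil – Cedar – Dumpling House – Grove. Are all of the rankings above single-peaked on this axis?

no

Axis positions: Basil=1, Cedar=2, Dumpling House=3, Grove=4.
Type 1: ranking walks positions 1-3-2-4; Dumpling House is ranked above Cedar even though Cedar lies between Dumpling House and the peak Basil on the axis — preferences dip and rise again. Not single-peaked.
Type 2: ranking walks positions 1-4-3-2; Grove is ranked above Cedar even though Cedar lies between Grove and the peak Basil on the axis — preferences dip and rise again. Not single-peaked.
Type 3 (peak Dumpling House at position 3): ranking walks positions 3-2-1-4, expanding outward from the peak — single-peaked.
Type 4 (peak Dumpling House at position 3): ranking walks positions 3-4-2-1, expanding outward from the peak — single-peaked.
Type 5 (peak Cedar at position 2): ranking walks positions 2-1-3-4, expanding outward from the peak — single-peaked.
Type 6 (peak Grove at position 4): ranking walks positions 4-3-2-1, expanding outward from the peak — single-peaked.
Type 7 (peak Cedar at position 2): ranking walks positions 2-3-1-4, expanding outward from the peak — single-peaked.
Type 1 violates single-peakedness, so the profile is not single-peaked on this axis.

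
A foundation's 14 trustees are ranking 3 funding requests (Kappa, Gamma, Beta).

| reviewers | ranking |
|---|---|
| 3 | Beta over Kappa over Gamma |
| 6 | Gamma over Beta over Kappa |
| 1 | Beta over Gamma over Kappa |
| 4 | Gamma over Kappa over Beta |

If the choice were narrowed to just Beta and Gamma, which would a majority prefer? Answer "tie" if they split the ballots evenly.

Ballots ranking Beta above Gamma: 3 + 1 = 4.
Ballots ranking Gamma above Beta: 14 − 4 = 10.
Gamma wins the head-to-head 10–4.

Gamma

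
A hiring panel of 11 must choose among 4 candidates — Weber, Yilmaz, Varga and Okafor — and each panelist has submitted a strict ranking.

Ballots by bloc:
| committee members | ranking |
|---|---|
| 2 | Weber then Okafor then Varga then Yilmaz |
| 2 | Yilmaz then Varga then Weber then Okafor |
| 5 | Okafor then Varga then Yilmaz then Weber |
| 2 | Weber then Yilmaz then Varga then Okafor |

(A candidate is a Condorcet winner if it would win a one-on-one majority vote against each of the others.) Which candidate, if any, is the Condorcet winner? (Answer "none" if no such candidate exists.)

Check each pair by majority over 11 ballots:
Weber vs Yilmaz: Yilmaz, 7–4.
Weber vs Varga: Varga wins 7–4.
Weber vs Okafor: 6 to 5, Weber.
Yilmaz vs Varga: 2+2 = 4 for Yilmaz, 7 for Varga — Varga by 7–4.
Yilmaz vs Okafor: Yilmaz is ranked higher on 2+2 = 4 ballots, Okafor on 7. Okafor wins 7–4.
Varga vs Okafor: Okafor wins 7–4.
Every candidate loses at least once (Weber loses to Yilmaz; Yilmaz loses to Varga; Varga loses to Okafor; Okafor loses to Weber). The majority relation contains the cycle Weber > Okafor > Yilmaz > Weber, so there is no Condorcet winner.

none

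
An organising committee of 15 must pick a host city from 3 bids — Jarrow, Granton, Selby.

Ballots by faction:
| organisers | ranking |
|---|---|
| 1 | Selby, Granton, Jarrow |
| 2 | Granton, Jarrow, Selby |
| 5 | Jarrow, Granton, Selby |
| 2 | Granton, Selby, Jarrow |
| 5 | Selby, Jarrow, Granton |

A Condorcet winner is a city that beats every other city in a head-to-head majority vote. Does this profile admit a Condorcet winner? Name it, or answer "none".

none

Pairwise majorities:
Jarrow vs Granton: 5+5 = 10 for Jarrow, 5 for Granton — Jarrow by 10–5.
Jarrow vs Selby: 7 to 8, Selby.
Granton vs Selby: Granton, 9–6.
Every city loses at least once (Jarrow loses to Selby; Granton loses to Jarrow; Selby loses to Granton). The majority relation contains the cycle Jarrow → Granton → Selby → Jarrow, so there is no Condorcet winner.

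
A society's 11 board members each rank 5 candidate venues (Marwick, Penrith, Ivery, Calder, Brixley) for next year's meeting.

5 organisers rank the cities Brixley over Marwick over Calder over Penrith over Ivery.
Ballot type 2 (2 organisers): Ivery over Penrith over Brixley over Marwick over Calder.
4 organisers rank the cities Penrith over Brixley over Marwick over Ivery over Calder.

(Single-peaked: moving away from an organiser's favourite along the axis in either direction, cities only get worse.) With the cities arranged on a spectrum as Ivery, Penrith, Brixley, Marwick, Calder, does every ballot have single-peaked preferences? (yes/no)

yes

Axis positions: Ivery=1, Penrith=2, Brixley=3, Marwick=4, Calder=5.
Ballot type 1 (peak Brixley at position 3): ranking walks positions 3-4-5-2-1, expanding outward from the peak — single-peaked.
Ballot type 2 (peak Ivery at position 1): ranking walks positions 1-2-3-4-5, expanding outward from the peak — single-peaked.
Ballot type 3 (peak Penrith at position 2): ranking walks positions 2-3-4-1-5, expanding outward from the peak — single-peaked.
Every ranking is single-peaked on this axis.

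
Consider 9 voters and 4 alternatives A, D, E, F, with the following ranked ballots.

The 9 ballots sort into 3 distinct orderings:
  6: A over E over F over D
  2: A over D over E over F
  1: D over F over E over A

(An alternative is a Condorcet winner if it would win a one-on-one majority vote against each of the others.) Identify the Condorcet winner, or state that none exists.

Head-to-head results (9 voters):
A–D: A 8–1.
A–E: A 8–1.
A vs F: A, 8–1.
D–E: E 6–3.
D vs F: F wins 6–3.
E vs F: E wins 8–1.
A beats each of D, E, F — A is the Condorcet winner.

A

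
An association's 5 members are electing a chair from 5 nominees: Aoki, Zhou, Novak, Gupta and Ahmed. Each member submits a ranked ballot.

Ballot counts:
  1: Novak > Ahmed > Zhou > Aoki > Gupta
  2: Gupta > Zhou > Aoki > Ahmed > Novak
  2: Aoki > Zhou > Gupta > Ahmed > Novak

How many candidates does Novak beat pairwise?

0

Novak against each rival (5 voters):
Novak vs Aoki: Aoki, 4–1.
Novak vs Zhou: 1 to 4, Zhou.
Novak vs Gupta: Novak preferred on 1 ballot; Gupta wins 4–1.
Novak vs Ahmed: 1 to 4, Ahmed.
Novak beats no one; loses to Aoki, Zhou, Gupta, Ahmed — 0 pairwise wins.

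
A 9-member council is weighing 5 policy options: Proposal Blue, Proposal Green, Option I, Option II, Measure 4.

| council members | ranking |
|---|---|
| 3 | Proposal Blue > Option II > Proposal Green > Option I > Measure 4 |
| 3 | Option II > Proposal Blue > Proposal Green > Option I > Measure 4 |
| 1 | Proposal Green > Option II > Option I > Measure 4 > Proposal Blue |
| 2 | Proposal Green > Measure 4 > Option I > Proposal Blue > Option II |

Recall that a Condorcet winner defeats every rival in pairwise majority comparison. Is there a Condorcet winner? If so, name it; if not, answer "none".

Proposal Blue

Head-to-head results (9 council members):
Proposal Blue–Proposal Green: Proposal Blue 6–3.
Proposal Blue vs Option I: Proposal Blue wins 6–3.
Proposal Blue vs Option II: Proposal Blue wins 5–4.
Proposal Blue vs Measure 4: Proposal Blue, 6–3.
Proposal Green vs Option I: Proposal Green, 9–0.
Proposal Green vs Option II: Option II wins 6–3.
Proposal Green vs Measure 4: Proposal Green wins 9–0.
Option I vs Option II: Option II wins 7–2.
Option I vs Measure 4: Option I, 7–2.
Option II vs Measure 4: Option II wins 7–2.
Proposal Blue defeats every rival head-to-head and is the Condorcet winner.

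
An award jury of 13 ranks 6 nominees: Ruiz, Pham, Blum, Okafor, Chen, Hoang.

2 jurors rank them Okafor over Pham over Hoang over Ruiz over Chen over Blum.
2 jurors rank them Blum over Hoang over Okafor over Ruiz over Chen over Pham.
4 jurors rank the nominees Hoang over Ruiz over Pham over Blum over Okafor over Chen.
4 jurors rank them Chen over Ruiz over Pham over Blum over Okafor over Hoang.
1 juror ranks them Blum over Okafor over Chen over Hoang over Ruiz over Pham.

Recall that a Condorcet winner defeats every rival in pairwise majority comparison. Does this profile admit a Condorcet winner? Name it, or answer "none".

none

Head-to-head results (13 jurors):
Ruiz vs Pham: Ruiz is ranked higher on 2+4+4+1 = 11 ballots, Pham on 2. Ruiz wins 11–2.
Ruiz vs Blum: 10 to 3, Ruiz.
Ruiz vs Okafor: Ruiz wins 8–5.
Ruiz vs Chen: 8 to 5, Ruiz.
Ruiz–Hoang: Hoang 9–4.
Pham vs Blum: Pham preferred on 2+4+4 = 10 ballots; Pham wins 10–3.
Pham vs Okafor: Pham wins 8–5.
Pham vs Chen: 6 to 7, Chen.
Pham vs Hoang: 2+4 = 6 for Pham, 7 for Hoang — Hoang by 7–6.
Blum vs Okafor: Blum wins 11–2.
Blum vs Chen: Blum, 7–6.
Blum vs Hoang: 7 to 6, Blum.
Okafor vs Chen: Okafor, 9–4.
Okafor vs Hoang: 7 to 6, Okafor.
Chen–Hoang: Hoang 8–5.
No nominee is unbeaten: Ruiz loses to Hoang; Pham loses to Ruiz; Blum loses to Ruiz; Okafor loses to Ruiz; Chen loses to Ruiz; Hoang loses to Blum. In particular Ruiz → Blum → Hoang → Ruiz is a majority cycle — no Condorcet winner exists.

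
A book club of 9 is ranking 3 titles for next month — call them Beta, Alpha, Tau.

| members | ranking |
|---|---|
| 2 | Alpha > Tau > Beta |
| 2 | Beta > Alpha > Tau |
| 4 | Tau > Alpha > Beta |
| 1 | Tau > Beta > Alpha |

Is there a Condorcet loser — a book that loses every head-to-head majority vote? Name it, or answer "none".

Pairwise majorities:
Beta vs Alpha: Alpha wins 6–3.
Beta vs Tau: Beta is ranked higher on 2 ballots, Tau on 7. Tau wins 7–2.
Alpha vs Tau: Alpha preferred on 2+2 = 4 ballots; Tau wins 5–4.
Beta loses to every other book — it is the Condorcet loser.

Beta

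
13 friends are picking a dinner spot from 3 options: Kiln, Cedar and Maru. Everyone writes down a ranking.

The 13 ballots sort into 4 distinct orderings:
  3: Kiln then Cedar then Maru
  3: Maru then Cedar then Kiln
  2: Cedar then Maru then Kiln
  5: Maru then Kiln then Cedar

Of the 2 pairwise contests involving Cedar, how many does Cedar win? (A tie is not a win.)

Cedar against each rival (13 friends):
Cedar–Kiln: Kiln 8–5.
Cedar–Maru: Maru 8–5.
Cedar beats no one; loses to Kiln, Maru — 0 pairwise wins.

0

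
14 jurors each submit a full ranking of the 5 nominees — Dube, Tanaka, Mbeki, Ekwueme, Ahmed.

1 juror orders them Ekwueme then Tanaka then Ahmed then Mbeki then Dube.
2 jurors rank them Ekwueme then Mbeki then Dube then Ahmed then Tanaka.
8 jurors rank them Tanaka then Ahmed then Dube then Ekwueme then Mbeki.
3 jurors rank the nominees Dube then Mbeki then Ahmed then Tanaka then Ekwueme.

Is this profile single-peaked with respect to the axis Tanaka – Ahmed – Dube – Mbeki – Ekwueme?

no

Axis positions: Tanaka=1, Ahmed=2, Dube=3, Mbeki=4, Ekwueme=5.
Bloc 1: ranking walks positions 5-1-2-4-3; Tanaka is ranked above Mbeki even though Mbeki lies between Tanaka and the peak Ekwueme on the axis — preferences dip and rise again. Not single-peaked.
Bloc 2 (peak Ekwueme at position 5): ranking walks positions 5-4-3-2-1, expanding outward from the peak — single-peaked.
Bloc 3: ranking walks positions 1-2-3-5-4; Ekwueme is ranked above Mbeki even though Mbeki lies between Ekwueme and the peak Tanaka on the axis — preferences dip and rise again. Not single-peaked.
Bloc 4 (peak Dube at position 3): ranking walks positions 3-4-2-1-5, expanding outward from the peak — single-peaked.
Bloc 1 violates single-peakedness, so the profile is not single-peaked on this axis.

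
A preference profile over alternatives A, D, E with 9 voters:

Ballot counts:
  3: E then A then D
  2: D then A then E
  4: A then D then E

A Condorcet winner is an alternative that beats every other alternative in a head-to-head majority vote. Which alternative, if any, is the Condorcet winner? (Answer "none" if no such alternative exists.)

A

Head-to-head results (9 voters):
A vs D: 7 to 2, A.
A vs E: A is ranked higher on 2+4 = 6 ballots, E on 3. A wins 6–3.
D vs E: 6 to 3, D.
A wins every pairwise contest, so A is the Condorcet winner.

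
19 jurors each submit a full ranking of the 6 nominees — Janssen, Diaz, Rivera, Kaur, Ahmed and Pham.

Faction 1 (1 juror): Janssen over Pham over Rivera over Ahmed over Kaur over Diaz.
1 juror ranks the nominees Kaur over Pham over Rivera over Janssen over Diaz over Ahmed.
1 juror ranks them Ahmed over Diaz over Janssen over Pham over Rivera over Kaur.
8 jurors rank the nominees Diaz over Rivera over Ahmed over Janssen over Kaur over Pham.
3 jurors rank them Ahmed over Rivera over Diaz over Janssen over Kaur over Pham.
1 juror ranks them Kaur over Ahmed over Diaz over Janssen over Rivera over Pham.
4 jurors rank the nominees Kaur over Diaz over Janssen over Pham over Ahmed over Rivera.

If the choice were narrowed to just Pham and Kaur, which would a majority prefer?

Ballots ranking Pham above Kaur: 1 + 1 = 2.
Ballots ranking Kaur above Pham: 19 − 2 = 17.
Kaur wins the head-to-head 17–2.

Kaur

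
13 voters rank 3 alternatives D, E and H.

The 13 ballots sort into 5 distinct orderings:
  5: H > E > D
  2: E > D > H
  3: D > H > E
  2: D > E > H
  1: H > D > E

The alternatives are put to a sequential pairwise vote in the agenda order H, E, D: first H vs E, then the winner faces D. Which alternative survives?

Round 1: H vs E — 9–4, H advances.
Round 2: H vs D — 6–7, D advances.
The agenda winner is D.

D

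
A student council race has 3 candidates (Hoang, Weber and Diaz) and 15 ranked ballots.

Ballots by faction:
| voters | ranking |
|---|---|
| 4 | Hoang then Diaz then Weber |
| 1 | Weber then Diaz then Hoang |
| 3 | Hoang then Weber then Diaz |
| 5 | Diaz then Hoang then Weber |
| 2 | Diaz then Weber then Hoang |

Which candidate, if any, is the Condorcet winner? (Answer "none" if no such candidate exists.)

Diaz

Check each pair by majority over 15 ballots:
Hoang vs Weber: Hoang is ranked higher on 4+3+5 = 12 ballots, Weber on 3. Hoang wins 12–3.
Hoang vs Diaz: Hoang is ranked higher on 4+3 = 7 ballots, Diaz on 8. Diaz wins 8–7.
Weber vs Diaz: Weber preferred on 1+3 = 4 ballots; Diaz wins 11–4.
Diaz beats each of Hoang, Weber — Diaz is the Condorcet winner.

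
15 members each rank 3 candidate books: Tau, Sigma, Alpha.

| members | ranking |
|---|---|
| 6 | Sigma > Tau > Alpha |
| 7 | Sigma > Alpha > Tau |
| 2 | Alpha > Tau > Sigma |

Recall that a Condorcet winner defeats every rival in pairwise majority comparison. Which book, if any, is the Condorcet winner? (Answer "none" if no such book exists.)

Check each pair by majority over 15 ballots:
Tau vs Sigma: Tau preferred on 2 ballots; Sigma wins 13–2.
Tau vs Alpha: 6 for Tau, 9 for Alpha — Alpha by 9–6.
Sigma vs Alpha: 13 to 2, Sigma.
Sigma wins every pairwise contest, so Sigma is the Condorcet winner.

Sigma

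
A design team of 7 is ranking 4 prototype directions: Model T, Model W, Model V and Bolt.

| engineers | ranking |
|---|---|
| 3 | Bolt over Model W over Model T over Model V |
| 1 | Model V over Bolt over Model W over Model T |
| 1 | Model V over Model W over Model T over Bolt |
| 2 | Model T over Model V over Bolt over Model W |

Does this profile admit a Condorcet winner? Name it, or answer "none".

Pairwise majorities:
Model T vs Model W: 2 for Model T, 5 for Model W — Model W by 5–2.
Model T vs Model V: 3+2 = 5 for Model T, 2 for Model V — Model T by 5–2.
Model T vs Bolt: Model T preferred on 1+2 = 3 ballots; Bolt wins 4–3.
Model W vs Model V: 3 for Model W, 4 for Model V — Model V by 4–3.
Model W vs Bolt: Model W preferred on 1 ballot; Bolt wins 6–1.
Model V vs Bolt: 4 to 3, Model V.
Every design loses at least once (Model T loses to Model W; Model W loses to Model V; Model V loses to Model T; Bolt loses to Model V). The majority relation contains the cycle Model T > Model V > Model W > Model T, so there is no Condorcet winner.

none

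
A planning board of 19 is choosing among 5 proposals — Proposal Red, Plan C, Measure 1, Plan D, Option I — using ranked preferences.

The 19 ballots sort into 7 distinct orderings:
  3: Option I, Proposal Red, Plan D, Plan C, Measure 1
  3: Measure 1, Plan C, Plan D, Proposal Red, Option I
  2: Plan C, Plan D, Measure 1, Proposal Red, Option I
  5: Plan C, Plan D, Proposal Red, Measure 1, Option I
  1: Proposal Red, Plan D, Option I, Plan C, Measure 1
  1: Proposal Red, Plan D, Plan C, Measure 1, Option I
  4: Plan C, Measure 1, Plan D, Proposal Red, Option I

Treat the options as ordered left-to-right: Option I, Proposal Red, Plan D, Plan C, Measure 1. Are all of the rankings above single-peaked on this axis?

yes

Axis positions: Option I=1, Proposal Red=2, Plan D=3, Plan C=4, Measure 1=5.
Group 1 (peak Option I at position 1): ranking walks positions 1-2-3-4-5, expanding outward from the peak — single-peaked.
Group 2 (peak Measure 1 at position 5): ranking walks positions 5-4-3-2-1, expanding outward from the peak — single-peaked.
Group 3 (peak Plan C at position 4): ranking walks positions 4-3-5-2-1, expanding outward from the peak — single-peaked.
Group 4 (peak Plan C at position 4): ranking walks positions 4-3-2-5-1, expanding outward from the peak — single-peaked.
Group 5 (peak Proposal Red at position 2): ranking walks positions 2-3-1-4-5, expanding outward from the peak — single-peaked.
Group 6 (peak Proposal Red at position 2): ranking walks positions 2-3-4-5-1, expanding outward from the peak — single-peaked.
Group 7 (peak Plan C at position 4): ranking walks positions 4-5-3-2-1, expanding outward from the peak — single-peaked.
Every ranking is single-peaked on this axis.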